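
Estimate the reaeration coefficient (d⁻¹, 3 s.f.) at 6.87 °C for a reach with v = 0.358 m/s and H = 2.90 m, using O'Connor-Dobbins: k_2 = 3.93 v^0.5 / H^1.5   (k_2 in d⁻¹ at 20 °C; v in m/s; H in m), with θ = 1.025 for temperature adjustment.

k_2(20) = 3.93 × 0.358^0.5 / 2.90^1.5 = 3.93 × 0.5983 / 4.939 = 0.4761 d⁻¹.
k_2(6.87) = 0.4761 × 1.025^(6.87−20) = 0.4761 × 0.7231 = 0.3443 d⁻¹.

k_2 ≈ 0.344 d⁻¹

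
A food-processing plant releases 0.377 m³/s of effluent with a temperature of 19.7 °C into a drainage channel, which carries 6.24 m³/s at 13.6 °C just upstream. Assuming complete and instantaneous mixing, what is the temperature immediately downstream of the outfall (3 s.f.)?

Flow-weighted mixing: C = (Q_r C_r + Q_w C_w)/(Q_r + Q_w)
= (6.24×13.6 + 0.377×19.7)/(6.24 + 0.377) = 92.29/6.617 = 13.95 °C.

13.9 °C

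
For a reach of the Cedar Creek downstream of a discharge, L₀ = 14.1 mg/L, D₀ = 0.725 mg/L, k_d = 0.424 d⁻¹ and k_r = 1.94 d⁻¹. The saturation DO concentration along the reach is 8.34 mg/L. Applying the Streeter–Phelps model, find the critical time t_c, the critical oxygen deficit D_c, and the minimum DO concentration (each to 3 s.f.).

At the critical point dD/dt = 0, so k_d L₀ e^(−k_d t) = k_r D. Substituting D(t) from the Streeter–Phelps equation and solving for t gives
t_c = ln[(k_r/k_d)(1 − D₀(k_r−k_d)/(k_d L₀))] / (k_r−k_d).
Here k_r−k_d = 1.516 d⁻¹ and 1 − D₀(k_r−k_d)/(k_d L₀) = 1 − 0.725×1.516/(0.424×14.1) = 0.8162, so
t_c = ln(4.575 × 0.8162) / 1.516 = 1.318 / 1.516 = 0.8691 d.
L(t_c) = L₀ e^(−k_d t_c) = 14.1 × 0.6918 = 9.754 mg/L, and at the critical point k_r D_c = k_d L, so D_c = (0.424/1.94) × 9.754 = 2.132 mg/L.
Minimum DO = C_s − D_c = 8.34 − 2.132 = 6.208 mg/L.

t_c ≈ 0.869 d; D_c ≈ 2.13 mg/L; min DO ≈ 6.21 mg/L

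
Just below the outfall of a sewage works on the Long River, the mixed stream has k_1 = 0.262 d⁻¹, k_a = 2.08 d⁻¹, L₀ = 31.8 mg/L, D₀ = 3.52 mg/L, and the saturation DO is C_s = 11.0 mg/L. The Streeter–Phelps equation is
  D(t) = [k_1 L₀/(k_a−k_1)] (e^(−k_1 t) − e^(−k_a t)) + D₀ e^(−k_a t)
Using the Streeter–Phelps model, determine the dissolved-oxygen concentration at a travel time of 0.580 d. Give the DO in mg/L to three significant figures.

DO ≈ 7.38 mg/L

k_1 L₀/(k_a−k_1) = 0.262×31.8/(2.08−0.262) = 8.332/1.818 = 4.583 mg/L.
e^(−k_1 t) = e^(−0.262×0.5800) = 0.8590; e^(−k_a t) = e^(−2.08×0.5800) = 0.2993.
D = 4.583 × (0.8590 − 0.2993) + 3.52 × 0.2993 = 2.565 + 1.053 = 3.619 mg/L.
DO = C_s − D = 11.0 − 3.619 = 7.381 mg/L.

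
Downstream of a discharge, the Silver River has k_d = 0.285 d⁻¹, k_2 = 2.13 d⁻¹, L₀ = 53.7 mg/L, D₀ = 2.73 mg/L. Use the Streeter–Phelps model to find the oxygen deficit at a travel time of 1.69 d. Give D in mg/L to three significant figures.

k_d L₀/(k_2−k_d) = 0.285×53.7/(2.13−0.285) = 15.30/1.845 = 8.295 mg/L.
e^(−k_d t) = e^(−0.285×1.690) = 0.6178; e^(−k_2 t) = e^(−2.13×1.690) = 0.02733.
D = 8.295 × (0.6178 − 0.02733) + 2.73 × 0.02733 = 4.898 + 0.07462 = 4.972 mg/L.

D ≈ 4.97 mg/L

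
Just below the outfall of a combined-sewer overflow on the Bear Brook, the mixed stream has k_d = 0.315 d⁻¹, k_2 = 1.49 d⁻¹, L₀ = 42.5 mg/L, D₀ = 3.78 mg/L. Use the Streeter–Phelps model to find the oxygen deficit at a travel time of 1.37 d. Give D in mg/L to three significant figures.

D ≈ 6.41 mg/L

k_d L₀/(k_2−k_d) = 0.315×42.5/(1.49−0.315) = 13.39/1.175 = 11.39 mg/L.
e^(−k_d t) = e^(−0.315×1.370) = 0.6495; e^(−k_2 t) = e^(−1.49×1.370) = 0.1299.
D = 11.39 × (0.6495 − 0.1299) + 3.78 × 0.1299 = 5.921 + 0.4909 = 6.411 mg/L.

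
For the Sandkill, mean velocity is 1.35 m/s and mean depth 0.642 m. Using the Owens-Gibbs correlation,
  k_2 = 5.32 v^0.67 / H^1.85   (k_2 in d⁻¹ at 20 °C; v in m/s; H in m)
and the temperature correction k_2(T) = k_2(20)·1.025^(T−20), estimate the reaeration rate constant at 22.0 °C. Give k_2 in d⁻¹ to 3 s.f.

k_2 ≈ 15.5 d⁻¹

k_2(20) = 5.32 × 1.35^0.67 / 0.642^1.85 = 5.32 × 1.223 / 0.4405 = 14.77 d⁻¹.
k_2(22.0) = 14.77 × 1.025^(22.0−20) = 14.77 × 1.051 = 15.51 d⁻¹.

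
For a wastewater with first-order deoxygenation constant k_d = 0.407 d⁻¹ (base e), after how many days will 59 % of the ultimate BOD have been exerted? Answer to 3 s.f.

y/L₀ = 1 − e^(−k_d t) = 0.59 ⇒ e^(−k_d t) = 0.410
t = −ln(0.410) / 0.407 = 0.8916 / 0.407 = 2.191 d.

t ≈ 2.19 d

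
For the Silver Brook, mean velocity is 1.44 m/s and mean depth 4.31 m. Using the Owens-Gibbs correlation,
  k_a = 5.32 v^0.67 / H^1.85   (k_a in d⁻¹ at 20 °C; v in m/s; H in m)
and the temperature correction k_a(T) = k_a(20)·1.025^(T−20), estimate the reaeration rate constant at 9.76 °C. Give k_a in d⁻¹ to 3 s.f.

k_a(20) = 5.32 × 1.44^0.67 / 4.31^1.85 = 5.32 × 1.277 / 14.92 = 0.4552 d⁻¹.
k_a(9.76) = 0.4552 × 1.025^(9.76−20) = 0.4552 × 0.7766 = 0.3535 d⁻¹.

k_a ≈ 0.354 d⁻¹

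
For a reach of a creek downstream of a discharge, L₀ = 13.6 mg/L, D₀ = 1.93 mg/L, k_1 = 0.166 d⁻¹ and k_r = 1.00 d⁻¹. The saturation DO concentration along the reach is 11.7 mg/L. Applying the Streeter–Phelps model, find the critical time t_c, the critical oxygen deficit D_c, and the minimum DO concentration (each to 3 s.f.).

t_c ≈ 0.657 d; D_c ≈ 2.02 mg/L; min DO ≈ 9.68 mg/L

With k_r/k_1 = 6.024 and 1 − D₀(k_r−k_1)/(k_1 L₀) = 0.2870,
t_c = ln(6.024 × 0.2870) / (1.00 − 0.166) = ln(1.729) / 0.8340 = 0.5476/0.8340 = 0.6566 d.
D_c = (k_1/k_r) L₀ e^(−k_1 t_c) = (0.166/1.00) × 13.6 × e^(−0.166×0.6566) = 0.1660 × 13.6 × 0.8967 = 2.024 mg/L.
Minimum DO = C_s − D_c = 11.7 − 2.024 = 9.676 mg/L.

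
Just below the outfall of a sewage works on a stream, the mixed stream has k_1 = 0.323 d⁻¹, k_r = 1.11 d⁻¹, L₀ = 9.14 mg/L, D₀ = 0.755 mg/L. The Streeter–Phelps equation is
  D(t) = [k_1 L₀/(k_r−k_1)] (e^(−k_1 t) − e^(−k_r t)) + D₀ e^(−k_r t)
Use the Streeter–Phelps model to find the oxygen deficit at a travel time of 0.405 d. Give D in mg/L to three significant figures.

D ≈ 1.38 mg/L

k_1 L₀/(k_r−k_1) = 0.323×9.14/(1.11−0.323) = 2.952/0.7870 = 3.751 mg/L.
e^(−k_1 t) = e^(−0.323×0.4050) = 0.8774; e^(−k_r t) = e^(−1.11×0.4050) = 0.6379.
D = 3.751 × (0.8774 − 0.6379) + 0.755 × 0.6379 = 0.8983 + 0.4816 = 1.380 mg/L.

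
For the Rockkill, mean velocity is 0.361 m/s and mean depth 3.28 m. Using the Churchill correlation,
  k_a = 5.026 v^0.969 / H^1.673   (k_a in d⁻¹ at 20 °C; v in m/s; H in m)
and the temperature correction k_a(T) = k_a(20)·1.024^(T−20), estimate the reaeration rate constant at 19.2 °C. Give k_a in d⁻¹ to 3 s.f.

k_a ≈ 0.252 d⁻¹

k_a(20) = 5.026 × 0.361^0.969 / 3.28^1.673 = 5.026 × 0.3726 / 7.296 = 0.2567 d⁻¹.
k_a(19.2) = 0.2567 × 1.024^(19.2−20) = 0.2567 × 0.9812 = 0.2519 d⁻¹.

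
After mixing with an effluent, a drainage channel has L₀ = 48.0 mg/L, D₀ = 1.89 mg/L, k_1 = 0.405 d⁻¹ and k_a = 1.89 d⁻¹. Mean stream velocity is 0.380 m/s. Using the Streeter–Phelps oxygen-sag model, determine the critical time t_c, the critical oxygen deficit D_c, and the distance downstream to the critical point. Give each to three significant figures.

t_c ≈ 0.932 d; D_c ≈ 7.05 mg/L; x_c ≈ 30.6 km

t_c = [1/(k_a−k_1)] ln[(k_a/k_1)(1 − D₀(k_a−k_1)/(k_1 L₀))]
= [1/(1.89−0.405)] ln[(1.89/0.405)(1 − 1.89×1.485/(0.405×48.0))]
= (1/1.485) ln[4.667 × 0.8556] = 0.6734 × ln(3.993) = 0.6734 × 1.385 = 0.9323 d.
D_c = (k_1/k_a) L₀ e^(−k_1 t_c) = (0.405/1.89) × 48.0 × e^(−0.405×0.9323) = 0.2143 × 48.0 × 0.6855 = 7.051 mg/L.
x_c = v t_c = 0.380 m/s × 0.9323 d × 86400 s/d = 30610 m ≈ 30.6 km.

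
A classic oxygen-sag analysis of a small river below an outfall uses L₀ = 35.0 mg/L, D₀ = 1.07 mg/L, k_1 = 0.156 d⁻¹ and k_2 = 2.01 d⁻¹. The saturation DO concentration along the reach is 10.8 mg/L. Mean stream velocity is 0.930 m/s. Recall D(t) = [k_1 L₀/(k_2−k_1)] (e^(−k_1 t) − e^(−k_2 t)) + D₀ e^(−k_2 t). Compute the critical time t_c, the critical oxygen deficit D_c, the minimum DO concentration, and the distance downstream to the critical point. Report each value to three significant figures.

t_c ≈ 1.14 d; D_c ≈ 2.28 mg/L; min DO ≈ 8.52 mg/L; x_c ≈ 91.2 km

t_c = [1/(k_2−k_1)] ln[(k_2/k_1)(1 − D₀(k_2−k_1)/(k_1 L₀))]
= [1/(2.01−0.156)] ln[(2.01/0.156)(1 − 1.07×1.854/(0.156×35.0))]
= (1/1.854) ln[12.88 × 0.6367] = 0.5394 × ln(8.203) = 0.5394 × 2.105 = 1.135 d.
L(t_c) = L₀ e^(−k_1 t_c) = 35.0 × 0.8377 = 29.32 mg/L, and at the critical point k_2 D_c = k_1 L, so D_c = (0.156/2.01) × 29.32 = 2.276 mg/L.
Minimum DO = C_s − D_c = 10.8 − 2.276 = 8.524 mg/L.
x_c = v t_c = 0.930 m/s × 1.135 d × 86400 s/d = 91210 m ≈ 91.2 km.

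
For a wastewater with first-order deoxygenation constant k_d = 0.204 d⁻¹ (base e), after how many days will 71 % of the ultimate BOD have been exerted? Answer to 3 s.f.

t ≈ 6.07 d

y/L₀ = 1 − e^(−k_d t) = 0.71 ⇒ e^(−k_d t) = 0.290
t = −ln(0.290) / 0.204 = 1.238 / 0.204 = 6.068 d.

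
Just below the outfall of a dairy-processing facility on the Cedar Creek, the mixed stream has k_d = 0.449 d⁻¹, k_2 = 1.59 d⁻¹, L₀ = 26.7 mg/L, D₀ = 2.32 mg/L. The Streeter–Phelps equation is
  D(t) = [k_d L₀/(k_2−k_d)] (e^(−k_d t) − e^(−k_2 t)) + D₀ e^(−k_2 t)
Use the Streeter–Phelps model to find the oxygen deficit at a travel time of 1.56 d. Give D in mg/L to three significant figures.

k_d L₀/(k_2−k_d) = 0.449×26.7/(1.59−0.449) = 11.99/1.141 = 10.51 mg/L.
e^(−k_d t) = e^(−0.449×1.560) = 0.4964; e^(−k_2 t) = e^(−1.59×1.560) = 0.08371.
D = 10.51 × (0.4964 − 0.08371) + 2.32 × 0.08371 = 4.336 + 0.1942 = 4.530 mg/L.

D ≈ 4.53 mg/L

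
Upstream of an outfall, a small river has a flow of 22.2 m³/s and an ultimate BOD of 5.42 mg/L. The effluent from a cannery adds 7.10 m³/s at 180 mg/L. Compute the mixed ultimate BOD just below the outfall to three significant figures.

Flow-weighted mixing: C = (Q_r C_r + Q_w C_w)/(Q_r + Q_w)
= (22.2×5.42 + 7.10×180)/(22.2 + 7.10) = 1398/29.30 = 47.72 mg/L.

47.7 mg/L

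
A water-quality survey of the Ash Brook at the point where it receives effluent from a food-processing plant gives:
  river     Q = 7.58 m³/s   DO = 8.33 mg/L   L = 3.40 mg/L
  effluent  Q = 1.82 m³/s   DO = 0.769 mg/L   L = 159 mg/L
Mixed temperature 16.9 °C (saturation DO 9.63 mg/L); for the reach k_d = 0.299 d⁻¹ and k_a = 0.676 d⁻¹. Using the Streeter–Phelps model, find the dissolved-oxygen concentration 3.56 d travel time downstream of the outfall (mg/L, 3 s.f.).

Mixed DO = (7.58×8.33 + 1.82×0.769)/(7.58+1.82) = 64.54/9.400 = 6.866 mg/L.
Mixed L₀ = (7.58×3.40 + 1.82×159)/(9.400) = 315.2/9.400 = 33.53 mg/L.
Initial deficit D₀ = C_s − DO₀ = 9.63 − 6.866 = 2.764 mg/L.
D(3.56) = [0.299×33.53/(0.676−0.299)](e^(−0.299×3.56) − e^(−0.676×3.56)) + 2.764 e^(−0.676×3.56)
= 26.59 × (0.3449 − 0.09012) + 2.764 × 0.09012 = 7.024 mg/L.
DO = 9.63 − 7.024 = 2.606 mg/L.

DO ≈ 2.61 mg/L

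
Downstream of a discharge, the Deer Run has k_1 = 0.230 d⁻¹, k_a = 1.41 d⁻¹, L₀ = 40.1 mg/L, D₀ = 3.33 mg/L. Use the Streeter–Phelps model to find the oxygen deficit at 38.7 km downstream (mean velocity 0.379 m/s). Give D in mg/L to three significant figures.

D ≈ 5.11 mg/L

Travel time t = x/v = 38.7 km / (0.379 m/s) = 38700 m / 0.379 m/s = 102100 s = 1.182 d.
k_1 L₀/(k_a−k_1) = 0.230×40.1/(1.41−0.230) = 9.223/1.180 = 7.816 mg/L.
e^(−k_1 t) = e^(−0.230×1.182) = 0.7620; e^(−k_a t) = e^(−1.41×1.182) = 0.1889.
D = 7.816 × (0.7620 − 0.1889) + 3.33 × 0.1889 = 4.479 + 0.6291 = 5.108 mg/L.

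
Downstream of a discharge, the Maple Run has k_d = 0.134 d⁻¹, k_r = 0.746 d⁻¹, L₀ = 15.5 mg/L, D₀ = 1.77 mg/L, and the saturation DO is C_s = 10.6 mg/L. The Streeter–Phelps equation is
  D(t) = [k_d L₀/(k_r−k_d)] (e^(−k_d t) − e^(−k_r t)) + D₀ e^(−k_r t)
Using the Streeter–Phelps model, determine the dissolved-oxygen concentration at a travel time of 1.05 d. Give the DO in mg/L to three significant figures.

DO ≈ 8.39 mg/L

k_d L₀/(k_r−k_d) = 0.134×15.5/(0.746−0.134) = 2.077/0.6120 = 3.394 mg/L.
e^(−k_d t) = e^(−0.134×1.050) = 0.8687; e^(−k_r t) = e^(−0.746×1.050) = 0.4569.
D = 3.394 × (0.8687 − 0.4569) + 1.77 × 0.4569 = 1.398 + 0.8087 = 2.206 mg/L.
DO = C_s − D = 10.6 − 2.206 = 8.394 mg/L.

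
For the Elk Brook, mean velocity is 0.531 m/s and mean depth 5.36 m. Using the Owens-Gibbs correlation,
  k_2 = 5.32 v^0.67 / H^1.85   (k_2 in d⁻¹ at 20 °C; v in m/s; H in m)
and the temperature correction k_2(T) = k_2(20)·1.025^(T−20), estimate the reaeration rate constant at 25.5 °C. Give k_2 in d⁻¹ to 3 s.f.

k_2 ≈ 0.179 d⁻¹

k_2(20) = 5.32 × 0.531^0.67 / 5.36^1.85 = 5.32 × 0.6544 / 22.33 = 0.1559 d⁻¹.
k_2(25.5) = 0.1559 × 1.025^(25.5−20) = 0.1559 × 1.145 = 0.1785 d⁻¹.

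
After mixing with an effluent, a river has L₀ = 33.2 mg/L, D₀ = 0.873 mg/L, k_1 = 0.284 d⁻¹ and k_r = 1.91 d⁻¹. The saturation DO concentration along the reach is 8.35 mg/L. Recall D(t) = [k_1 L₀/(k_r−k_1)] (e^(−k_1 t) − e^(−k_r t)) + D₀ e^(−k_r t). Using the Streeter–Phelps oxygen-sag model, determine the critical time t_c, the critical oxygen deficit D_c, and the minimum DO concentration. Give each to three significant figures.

With k_r/k_1 = 6.725 and 1 − D₀(k_r−k_1)/(k_1 L₀) = 0.8495,
t_c = ln(6.725 × 0.8495) / (1.91 − 0.284) = ln(5.713) / 1.626 = 1.743/1.626 = 1.072 d.
L(t_c) = L₀ e^(−k_1 t_c) = 33.2 × 0.7376 = 24.49 mg/L, and at the critical point k_r D_c = k_1 L, so D_c = (0.284/1.91) × 24.49 = 3.641 mg/L.
Minimum DO = C_s − D_c = 8.35 − 3.641 = 4.709 mg/L.

t_c ≈ 1.07 d; D_c ≈ 3.64 mg/L; min DO ≈ 4.71 mg/L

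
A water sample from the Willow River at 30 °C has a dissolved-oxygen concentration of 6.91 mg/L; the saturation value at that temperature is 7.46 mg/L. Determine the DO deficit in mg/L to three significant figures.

D = C_s − C = 7.46 − 6.91 = 0.550 mg/L.

D ≈ 0.550 mg/L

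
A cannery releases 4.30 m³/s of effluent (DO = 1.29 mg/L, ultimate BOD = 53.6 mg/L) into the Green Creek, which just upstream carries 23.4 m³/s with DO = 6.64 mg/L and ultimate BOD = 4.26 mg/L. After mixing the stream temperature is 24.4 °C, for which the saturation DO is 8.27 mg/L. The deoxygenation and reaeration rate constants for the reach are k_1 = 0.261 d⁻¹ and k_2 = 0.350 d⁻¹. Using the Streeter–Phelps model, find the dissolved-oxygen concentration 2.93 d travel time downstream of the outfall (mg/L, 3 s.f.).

Mixed DO = (23.4×6.64 + 4.30×1.29)/(23.4+4.30) = 160.9/27.70 = 5.809 mg/L.
Mixed L₀ = (23.4×4.26 + 4.30×53.6)/(27.70) = 330.2/27.70 = 11.92 mg/L.
Initial deficit D₀ = C_s − DO₀ = 8.27 − 5.809 = 2.461 mg/L.
D(2.93) = [0.261×11.92/(0.350−0.261)](e^(−0.261×2.93) − e^(−0.350×2.93)) + 2.461 e^(−0.350×2.93)
= 34.95 × (0.4655 − 0.3586) + 2.461 × 0.3586 = 4.617 mg/L.
DO = 8.27 − 4.617 = 3.653 mg/L.

DO ≈ 3.65 mg/L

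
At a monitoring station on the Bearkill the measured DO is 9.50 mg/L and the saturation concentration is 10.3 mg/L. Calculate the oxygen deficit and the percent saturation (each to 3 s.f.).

D ≈ 0.800 mg/L; 92.2 % saturation

D = C_s − C = 10.3 − 9.50 = 0.800 mg/L.
% saturation = 9.50/10.3 × 100 = 92.2 %.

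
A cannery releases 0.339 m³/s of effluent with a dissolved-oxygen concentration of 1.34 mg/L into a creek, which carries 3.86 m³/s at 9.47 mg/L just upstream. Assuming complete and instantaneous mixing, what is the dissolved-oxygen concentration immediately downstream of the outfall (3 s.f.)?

8.81 mg/L

Flow-weighted mixing: C = (Q_r C_r + Q_w C_w)/(Q_r + Q_w)
= (3.86×9.47 + 0.339×1.34)/(3.86 + 0.339) = 37.01/4.199 = 8.814 mg/L.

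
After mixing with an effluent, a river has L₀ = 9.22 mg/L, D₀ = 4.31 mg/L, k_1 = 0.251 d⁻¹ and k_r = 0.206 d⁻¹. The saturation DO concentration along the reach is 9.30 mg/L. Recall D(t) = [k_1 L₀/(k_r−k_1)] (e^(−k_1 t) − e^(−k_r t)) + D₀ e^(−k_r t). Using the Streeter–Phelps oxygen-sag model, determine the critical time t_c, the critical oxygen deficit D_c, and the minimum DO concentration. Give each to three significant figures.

With k_r/k_1 = 0.8207 and 1 − D₀(k_r−k_1)/(k_1 L₀) = 1.084,
t_c = ln(0.8207 × 1.084) / (0.206 − 0.251) = ln(0.8895) / -0.04500 = -0.1171/-0.04500 = 2.602 d.
L(t_c) = L₀ e^(−k_1 t_c) = 9.22 × 0.5204 = 4.798 mg/L, and at the critical point k_r D_c = k_1 L, so D_c = (0.251/0.206) × 4.798 = 5.846 mg/L.
Minimum DO = C_s − D_c = 9.30 − 5.846 = 3.454 mg/L.

t_c ≈ 2.60 d; D_c ≈ 5.85 mg/L; min DO ≈ 3.45 mg/L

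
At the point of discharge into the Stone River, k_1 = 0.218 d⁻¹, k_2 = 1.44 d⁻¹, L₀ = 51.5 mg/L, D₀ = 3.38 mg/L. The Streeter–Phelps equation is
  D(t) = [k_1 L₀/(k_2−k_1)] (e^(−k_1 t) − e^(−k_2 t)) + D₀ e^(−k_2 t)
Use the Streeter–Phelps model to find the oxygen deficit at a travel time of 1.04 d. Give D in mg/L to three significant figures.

D ≈ 6.02 mg/L

k_1 L₀/(k_2−k_1) = 0.218×51.5/(1.44−0.218) = 11.23/1.222 = 9.187 mg/L.
e^(−k_1 t) = e^(−0.218×1.040) = 0.7971; e^(−k_2 t) = e^(−1.44×1.040) = 0.2237.
D = 9.187 × (0.7971 − 0.2237) + 3.38 × 0.2237 = 5.269 + 0.7560 = 6.025 mg/L.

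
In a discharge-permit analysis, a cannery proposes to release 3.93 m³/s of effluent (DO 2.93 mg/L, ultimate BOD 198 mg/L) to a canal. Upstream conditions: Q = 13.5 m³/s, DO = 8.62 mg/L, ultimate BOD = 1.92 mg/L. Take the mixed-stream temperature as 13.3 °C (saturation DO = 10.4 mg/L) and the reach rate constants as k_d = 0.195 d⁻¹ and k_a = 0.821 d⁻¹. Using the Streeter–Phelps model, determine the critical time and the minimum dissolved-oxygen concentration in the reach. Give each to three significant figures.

Mixed DO = (13.5×8.62 + 3.93×2.93)/(13.5+3.93) = 127.9/17.43 = 7.337 mg/L.
Mixed L₀ = (13.5×1.92 + 3.93×198)/(17.43) = 804.1/17.43 = 46.13 mg/L.
Initial deficit D₀ = C_s − DO₀ = 10.4 − 7.337 = 3.063 mg/L.
t_c = (1/0.6260) ln[(0.821/0.195)(1 − 3.063×0.6260/(0.195×46.13))] = 1.597 × ln(3.313) = 1.913 d.
D_c = (0.195/0.821) × 46.13 × e^(−0.195×1.913) = 0.2375 × 46.13 × 0.6886 = 7.545 mg/L.
Minimum DO = 10.4 − 7.545 = 2.855 mg/L.

t_c ≈ 1.91 d; minimum DO ≈ 2.86 mg/L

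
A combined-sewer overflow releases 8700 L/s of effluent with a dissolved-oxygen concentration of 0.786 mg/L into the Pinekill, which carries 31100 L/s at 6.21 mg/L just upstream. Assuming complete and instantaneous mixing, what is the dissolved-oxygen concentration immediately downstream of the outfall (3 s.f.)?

5.02 mg/L

Flow-weighted mixing: C = (Q_r C_r + Q_w C_w)/(Q_r + Q_w)
= (31100×6.21 + 8700×0.786)/(31100 + 8700) = 200000/39800 = 5.024 mg/L.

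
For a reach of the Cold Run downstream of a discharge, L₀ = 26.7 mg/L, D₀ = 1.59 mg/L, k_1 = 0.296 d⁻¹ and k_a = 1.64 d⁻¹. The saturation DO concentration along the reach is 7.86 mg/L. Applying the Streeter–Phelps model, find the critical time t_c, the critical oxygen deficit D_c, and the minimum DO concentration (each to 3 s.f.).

With k_a/k_1 = 5.541 and 1 − D₀(k_a−k_1)/(k_1 L₀) = 0.7296,
t_c = ln(5.541 × 0.7296) / (1.64 − 0.296) = ln(4.042) / 1.344 = 1.397/1.344 = 1.039 d.
L(t_c) = L₀ e^(−k_1 t_c) = 26.7 × 0.7352 = 19.63 mg/L, and at the critical point k_a D_c = k_1 L, so D_c = (0.296/1.64) × 19.63 = 3.543 mg/L.
Minimum DO = C_s − D_c = 7.86 − 3.543 = 4.317 mg/L.

t_c ≈ 1.04 d; D_c ≈ 3.54 mg/L; min DO ≈ 4.32 mg/L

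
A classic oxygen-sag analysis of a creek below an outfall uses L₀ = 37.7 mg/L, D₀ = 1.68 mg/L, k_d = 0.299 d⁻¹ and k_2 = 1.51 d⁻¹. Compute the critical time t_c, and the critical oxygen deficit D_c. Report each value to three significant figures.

t_c ≈ 1.17 d; D_c ≈ 5.26 mg/L

At the critical point dD/dt = 0, so k_d L₀ e^(−k_d t) = k_2 D. Substituting D(t) from the Streeter–Phelps equation and solving for t gives
t_c = ln[(k_2/k_d)(1 − D₀(k_2−k_d)/(k_d L₀))] / (k_2−k_d).
Here k_2−k_d = 1.211 d⁻¹ and 1 − D₀(k_2−k_d)/(k_d L₀) = 1 − 1.68×1.211/(0.299×37.7) = 0.8195, so
t_c = ln(5.050 × 0.8195) / 1.211 = 1.420 / 1.211 = 1.173 d.
L(t_c) = L₀ e^(−k_d t_c) = 37.7 × 0.7042 = 26.55 mg/L, and at the critical point k_2 D_c = k_d L, so D_c = (0.299/1.51) × 26.55 = 5.257 mg/L.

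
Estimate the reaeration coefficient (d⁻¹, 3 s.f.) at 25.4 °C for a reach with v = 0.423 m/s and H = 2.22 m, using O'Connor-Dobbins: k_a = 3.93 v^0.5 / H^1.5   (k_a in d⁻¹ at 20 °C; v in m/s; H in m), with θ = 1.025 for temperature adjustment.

k_a ≈ 0.883 d⁻¹

k_a(20) = 3.93 × 0.423^0.5 / 2.22^1.5 = 3.93 × 0.6504 / 3.308 = 0.7727 d⁻¹.
k_a(25.4) = 0.7727 × 1.025^(25.4−20) = 0.7727 × 1.143 = 0.8830 d⁻¹.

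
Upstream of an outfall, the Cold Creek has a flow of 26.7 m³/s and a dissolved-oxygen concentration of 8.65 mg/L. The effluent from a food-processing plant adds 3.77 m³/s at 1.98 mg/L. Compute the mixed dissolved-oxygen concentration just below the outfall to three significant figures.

Flow-weighted mixing: C = (Q_r C_r + Q_w C_w)/(Q_r + Q_w)
= (26.7×8.65 + 3.77×1.98)/(26.7 + 3.77) = 238.4/30.47 = 7.825 mg/L.

7.82 mg/L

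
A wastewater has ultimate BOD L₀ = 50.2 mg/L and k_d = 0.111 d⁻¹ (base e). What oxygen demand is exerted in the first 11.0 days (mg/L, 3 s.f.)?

y_t = L₀(1 − e^(−k_d t)) = 50.2 × (1 − e^(−0.111×11.0))
= 50.2 × (1 − 0.2949) = 50.2 × 0.7051 = 35.39 mg/L.

y ≈ 35.4 mg/L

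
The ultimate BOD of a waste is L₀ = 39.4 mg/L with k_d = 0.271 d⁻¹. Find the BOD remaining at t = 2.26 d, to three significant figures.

L_t = L₀ e^(−k_d t) = 39.4 × e^(−0.271×2.26) = 39.4 × 0.5420 = 21.36 mg/L.

L ≈ 21.4 mg/L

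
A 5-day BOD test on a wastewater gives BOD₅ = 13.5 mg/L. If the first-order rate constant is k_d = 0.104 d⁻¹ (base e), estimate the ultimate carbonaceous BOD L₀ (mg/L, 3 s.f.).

L₀ ≈ 33.3 mg/L

BOD₅ = L₀(1 − e^(−5k_d)) ⇒ L₀ = BOD₅ / (1 − e^(−5×0.104))
= 13.5 / (1 − 0.5945) = 13.5 / 0.4055 = 33.29 mg/L.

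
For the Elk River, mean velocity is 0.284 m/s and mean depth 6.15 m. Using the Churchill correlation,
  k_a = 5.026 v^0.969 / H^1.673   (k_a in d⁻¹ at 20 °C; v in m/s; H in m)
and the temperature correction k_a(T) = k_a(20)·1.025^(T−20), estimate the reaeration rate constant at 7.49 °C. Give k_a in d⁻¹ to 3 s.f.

k_a(20) = 5.026 × 0.284^0.969 / 6.15^1.673 = 5.026 × 0.2953 / 20.88 = 0.07107 d⁻¹.
k_a(7.49) = 0.07107 × 1.025^(7.49−20) = 0.07107 × 0.7343 = 0.05218 d⁻¹.

k_a ≈ 0.0522 d⁻¹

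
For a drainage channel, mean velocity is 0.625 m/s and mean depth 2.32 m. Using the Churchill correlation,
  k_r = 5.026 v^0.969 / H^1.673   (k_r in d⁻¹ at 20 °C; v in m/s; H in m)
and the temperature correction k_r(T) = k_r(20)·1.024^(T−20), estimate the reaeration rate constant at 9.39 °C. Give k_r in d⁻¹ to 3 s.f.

k_r ≈ 0.606 d⁻¹

k_r(20) = 5.026 × 0.625^0.969 / 2.32^1.673 = 5.026 × 0.6342 / 4.088 = 0.7798 d⁻¹.
k_r(9.39) = 0.7798 × 1.024^(9.39−20) = 0.7798 × 0.7775 = 0.6063 d⁻¹.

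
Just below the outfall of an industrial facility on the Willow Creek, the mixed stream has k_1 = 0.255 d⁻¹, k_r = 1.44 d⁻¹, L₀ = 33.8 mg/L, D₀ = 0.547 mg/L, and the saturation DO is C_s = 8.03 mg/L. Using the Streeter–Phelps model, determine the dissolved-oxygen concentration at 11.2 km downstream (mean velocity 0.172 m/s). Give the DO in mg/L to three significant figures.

DO ≈ 4.30 mg/L

Travel time t = x/v = 11.2 km / (0.172 m/s) = 11200 m / 0.172 m/s = 65120 s = 0.7537 d.
k_1 L₀/(k_r−k_1) = 0.255×33.8/(1.44−0.255) = 8.619/1.185 = 7.273 mg/L.
e^(−k_1 t) = e^(−0.255×0.7537) = 0.8252; e^(−k_r t) = e^(−1.44×0.7537) = 0.3378.
D = 7.273 × (0.8252 − 0.3378) + 0.547 × 0.3378 = 3.545 + 0.1848 = 3.729 mg/L.
DO = C_s − D = 8.03 − 3.729 = 4.301 mg/L.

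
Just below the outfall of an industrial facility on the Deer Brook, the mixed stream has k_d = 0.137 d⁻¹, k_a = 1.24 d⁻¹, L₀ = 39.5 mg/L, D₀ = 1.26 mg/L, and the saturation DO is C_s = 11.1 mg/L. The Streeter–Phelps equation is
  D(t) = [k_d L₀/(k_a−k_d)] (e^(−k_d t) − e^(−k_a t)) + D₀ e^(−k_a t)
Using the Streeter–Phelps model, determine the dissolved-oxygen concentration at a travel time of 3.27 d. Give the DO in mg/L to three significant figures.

k_d L₀/(k_a−k_d) = 0.137×39.5/(1.24−0.137) = 5.412/1.103 = 4.906 mg/L.
e^(−k_d t) = e^(−0.137×3.270) = 0.6389; e^(−k_a t) = e^(−1.24×3.270) = 0.01734.
D = 4.906 × (0.6389 − 0.01734) + 1.26 × 0.01734 = 3.050 + 0.02185 = 3.071 mg/L.
DO = C_s − D = 11.1 − 3.071 = 8.029 mg/L.

DO ≈ 8.03 mg/L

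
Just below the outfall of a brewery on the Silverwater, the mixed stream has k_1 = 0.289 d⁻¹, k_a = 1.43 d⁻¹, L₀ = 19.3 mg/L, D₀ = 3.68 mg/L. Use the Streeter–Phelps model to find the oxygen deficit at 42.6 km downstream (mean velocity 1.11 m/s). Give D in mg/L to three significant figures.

D ≈ 3.66 mg/L

Travel time t = x/v = 42.6 km / (1.11 m/s) = 42600 m / 1.11 m/s = 38380 s = 0.4442 d.
k_1 L₀/(k_a−k_1) = 0.289×19.3/(1.43−0.289) = 5.578/1.141 = 4.888 mg/L.
e^(−k_1 t) = e^(−0.289×0.4442) = 0.8795; e^(−k_a t) = e^(−1.43×0.4442) = 0.5298.
D = 4.888 × (0.8795 − 0.5298) + 3.68 × 0.5298 = 1.709 + 1.950 = 3.659 mg/L.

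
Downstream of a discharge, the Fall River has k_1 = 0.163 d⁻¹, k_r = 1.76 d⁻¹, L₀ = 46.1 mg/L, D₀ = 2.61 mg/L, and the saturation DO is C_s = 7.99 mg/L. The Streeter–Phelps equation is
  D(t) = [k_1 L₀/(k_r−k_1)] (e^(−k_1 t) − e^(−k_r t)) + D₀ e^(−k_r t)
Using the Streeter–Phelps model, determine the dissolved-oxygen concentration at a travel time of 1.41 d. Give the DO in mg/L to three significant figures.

k_1 L₀/(k_r−k_1) = 0.163×46.1/(1.76−0.163) = 7.514/1.597 = 4.705 mg/L.
e^(−k_1 t) = e^(−0.163×1.410) = 0.7947; e^(−k_r t) = e^(−1.76×1.410) = 0.08361.
D = 4.705 × (0.7947 − 0.08361) + 2.61 × 0.08361 = 3.346 + 0.2182 = 3.564 mg/L.
DO = C_s − D = 7.99 − 3.564 = 4.426 mg/L.

DO ≈ 4.43 mg/L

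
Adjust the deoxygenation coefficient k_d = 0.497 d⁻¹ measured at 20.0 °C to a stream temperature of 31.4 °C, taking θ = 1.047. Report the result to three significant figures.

k_d ≈ 0.839 d⁻¹

k_d(T₂) = k_d(T₁) · θ^(T₂−T₁) = 0.497 × 1.047^(31.4−20.0)
= 0.497 × 1.047^11.4 = 0.497 × 1.688 = 0.8390 d⁻¹.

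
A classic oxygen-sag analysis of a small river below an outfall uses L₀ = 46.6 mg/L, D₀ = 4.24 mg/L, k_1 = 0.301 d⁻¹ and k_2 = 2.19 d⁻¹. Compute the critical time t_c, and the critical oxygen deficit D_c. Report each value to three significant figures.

With k_2/k_1 = 7.276 and 1 − D₀(k_2−k_1)/(k_1 L₀) = 0.4290,
t_c = ln(7.276 × 0.4290) / (2.19 − 0.301) = ln(3.121) / 1.889 = 1.138/1.889 = 0.6026 d.
D_c = (k_1/k_2) L₀ e^(−k_1 t_c) = (0.301/2.19) × 46.6 × e^(−0.301×0.6026) = 0.1374 × 46.6 × 0.8341 = 5.342 mg/L.

t_c ≈ 0.603 d; D_c ≈ 5.34 mg/L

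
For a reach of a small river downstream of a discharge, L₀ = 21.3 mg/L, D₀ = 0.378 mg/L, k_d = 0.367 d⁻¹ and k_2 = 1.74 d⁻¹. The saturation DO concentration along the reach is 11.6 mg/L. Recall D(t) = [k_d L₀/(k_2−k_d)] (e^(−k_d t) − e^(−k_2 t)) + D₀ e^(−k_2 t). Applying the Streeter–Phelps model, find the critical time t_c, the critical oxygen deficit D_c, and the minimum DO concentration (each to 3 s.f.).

t_c ≈ 1.08 d; D_c ≈ 3.02 mg/L; min DO ≈ 8.58 mg/L

With k_2/k_d = 4.741 and 1 − D₀(k_2−k_d)/(k_d L₀) = 0.9336,
t_c = ln(4.741 × 0.9336) / (1.74 − 0.367) = ln(4.426) / 1.373 = 1.488/1.373 = 1.083 d.
L(t_c) = L₀ e^(−k_d t_c) = 21.3 × 0.6719 = 14.31 mg/L, and at the critical point k_2 D_c = k_d L, so D_c = (0.367/1.74) × 14.31 = 3.019 mg/L.
Minimum DO = C_s − D_c = 11.6 − 3.019 = 8.581 mg/L.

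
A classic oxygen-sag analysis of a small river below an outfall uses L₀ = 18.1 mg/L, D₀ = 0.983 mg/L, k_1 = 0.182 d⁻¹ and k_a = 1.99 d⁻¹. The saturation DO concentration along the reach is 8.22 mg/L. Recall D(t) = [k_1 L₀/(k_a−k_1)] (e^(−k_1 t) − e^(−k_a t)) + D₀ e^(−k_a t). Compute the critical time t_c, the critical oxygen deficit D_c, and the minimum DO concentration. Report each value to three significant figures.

With k_a/k_1 = 10.93 and 1 − D₀(k_a−k_1)/(k_1 L₀) = 0.4605,
t_c = ln(10.93 × 0.4605) / (1.99 − 0.182) = ln(5.035) / 1.808 = 1.616/1.808 = 0.8940 d.
D_c = (k_1/k_a) L₀ e^(−k_1 t_c) = (0.182/1.99) × 18.1 × e^(−0.182×0.8940) = 0.09146 × 18.1 × 0.8498 = 1.407 mg/L.
Minimum DO = C_s − D_c = 8.22 − 1.407 = 6.813 mg/L.

t_c ≈ 0.894 d; D_c ≈ 1.41 mg/L; min DO ≈ 6.81 mg/L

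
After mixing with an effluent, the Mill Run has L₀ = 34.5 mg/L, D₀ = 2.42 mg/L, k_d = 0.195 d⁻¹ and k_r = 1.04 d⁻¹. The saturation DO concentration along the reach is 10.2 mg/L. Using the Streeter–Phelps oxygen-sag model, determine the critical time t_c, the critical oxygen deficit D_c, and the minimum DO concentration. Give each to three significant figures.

t_c ≈ 1.55 d; D_c ≈ 4.78 mg/L; min DO ≈ 5.42 mg/L

With k_r/k_d = 5.333 and 1 − D₀(k_r−k_d)/(k_d L₀) = 0.6960,
t_c = ln(5.333 × 0.6960) / (1.04 − 0.195) = ln(3.712) / 0.8450 = 1.312/0.8450 = 1.552 d.
L(t_c) = L₀ e^(−k_d t_c) = 34.5 × 0.7388 = 25.49 mg/L, and at the critical point k_r D_c = k_d L, so D_c = (0.195/1.04) × 25.49 = 4.779 mg/L.
Minimum DO = C_s − D_c = 10.2 − 4.779 = 5.421 mg/L.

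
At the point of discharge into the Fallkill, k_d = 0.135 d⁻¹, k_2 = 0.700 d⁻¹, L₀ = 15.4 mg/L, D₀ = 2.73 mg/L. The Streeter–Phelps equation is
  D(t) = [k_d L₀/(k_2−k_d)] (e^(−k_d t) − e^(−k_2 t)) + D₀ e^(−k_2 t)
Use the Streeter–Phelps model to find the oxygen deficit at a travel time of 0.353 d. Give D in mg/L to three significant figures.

D ≈ 2.77 mg/L

k_d L₀/(k_2−k_d) = 0.135×15.4/(0.700−0.135) = 2.079/0.5650 = 3.680 mg/L.
e^(−k_d t) = e^(−0.135×0.3530) = 0.9535; e^(−k_2 t) = e^(−0.700×0.3530) = 0.7811.
D = 3.680 × (0.9535 − 0.7811) + 2.73 × 0.7811 = 0.6344 + 2.132 = 2.767 mg/L.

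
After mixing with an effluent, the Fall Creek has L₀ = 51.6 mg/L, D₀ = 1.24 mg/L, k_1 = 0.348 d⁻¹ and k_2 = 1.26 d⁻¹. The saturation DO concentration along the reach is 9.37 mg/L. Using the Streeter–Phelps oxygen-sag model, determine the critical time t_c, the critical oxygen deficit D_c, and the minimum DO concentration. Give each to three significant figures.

t_c ≈ 1.34 d; D_c ≈ 8.94 mg/L; min DO ≈ 0.428 mg/L

t_c = [1/(k_2−k_1)] ln[(k_2/k_1)(1 − D₀(k_2−k_1)/(k_1 L₀))]
= [1/(1.26−0.348)] ln[(1.26/0.348)(1 − 1.24×0.9120/(0.348×51.6))]
= (1/0.9120) ln[3.621 × 0.9370] = 1.096 × ln(3.393) = 1.096 × 1.222 = 1.339 d.
D_c = (k_1/k_2) L₀ e^(−k_1 t_c) = (0.348/1.26) × 51.6 × e^(−0.348×1.339) = 0.2762 × 51.6 × 0.6274 = 8.942 mg/L.
Minimum DO = C_s − D_c = 9.37 − 8.942 = 0.4284 mg/L.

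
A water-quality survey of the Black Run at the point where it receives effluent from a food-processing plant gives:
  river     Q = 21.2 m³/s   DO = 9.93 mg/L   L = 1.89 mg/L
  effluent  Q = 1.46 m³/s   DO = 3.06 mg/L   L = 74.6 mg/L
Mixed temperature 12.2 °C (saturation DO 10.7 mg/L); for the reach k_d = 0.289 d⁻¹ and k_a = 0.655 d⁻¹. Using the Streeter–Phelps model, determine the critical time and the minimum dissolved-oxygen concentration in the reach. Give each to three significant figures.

t_c ≈ 1.51 d; minimum DO ≈ 8.82 mg/L

Mixed DO = (21.2×9.93 + 1.46×3.06)/(21.2+1.46) = 215.0/22.66 = 9.487 mg/L.
Mixed L₀ = (21.2×1.89 + 1.46×74.6)/(22.66) = 149.0/22.66 = 6.575 mg/L.
Initial deficit D₀ = C_s − DO₀ = 10.7 − 9.487 = 1.213 mg/L.
t_c = (1/0.3660) ln[(0.655/0.289)(1 − 1.213×0.3660/(0.289×6.575))] = 2.732 × ln(1.737) = 1.509 d.
D_c = (0.289/0.655) × 6.575 × e^(−0.289×1.509) = 0.4412 × 6.575 × 0.6466 = 1.876 mg/L.
Minimum DO = 10.7 − 1.876 = 8.824 mg/L.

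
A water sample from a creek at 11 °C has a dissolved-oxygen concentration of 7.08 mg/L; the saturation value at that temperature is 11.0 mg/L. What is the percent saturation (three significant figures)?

64.4 % saturation

% saturation = C/C_s × 100 = 7.08/11.0 × 100 = 64.4 %.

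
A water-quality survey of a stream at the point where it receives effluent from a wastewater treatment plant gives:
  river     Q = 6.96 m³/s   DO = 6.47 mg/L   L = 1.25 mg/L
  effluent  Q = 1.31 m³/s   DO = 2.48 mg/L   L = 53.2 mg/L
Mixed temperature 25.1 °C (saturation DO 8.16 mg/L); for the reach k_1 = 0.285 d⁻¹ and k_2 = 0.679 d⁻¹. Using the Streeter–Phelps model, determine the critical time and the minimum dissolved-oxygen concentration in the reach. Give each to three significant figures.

t_c ≈ 1.15 d; minimum DO ≈ 5.30 mg/L

Mixed DO = (6.96×6.47 + 1.31×2.48)/(6.96+1.31) = 48.28/8.270 = 5.838 mg/L.
Mixed L₀ = (6.96×1.25 + 1.31×53.2)/(8.270) = 78.39/8.270 = 9.479 mg/L.
Initial deficit D₀ = C_s − DO₀ = 8.16 − 5.838 = 2.322 mg/L.
t_c = (1/0.3940) ln[(0.679/0.285)(1 − 2.322×0.3940/(0.285×9.479))] = 2.538 × ln(1.576) = 1.154 d.
D_c = (0.285/0.679) × 9.479 × e^(−0.285×1.154) = 0.4197 × 9.479 × 0.7197 = 2.864 mg/L.
Minimum DO = 8.16 − 2.864 = 5.296 mg/L.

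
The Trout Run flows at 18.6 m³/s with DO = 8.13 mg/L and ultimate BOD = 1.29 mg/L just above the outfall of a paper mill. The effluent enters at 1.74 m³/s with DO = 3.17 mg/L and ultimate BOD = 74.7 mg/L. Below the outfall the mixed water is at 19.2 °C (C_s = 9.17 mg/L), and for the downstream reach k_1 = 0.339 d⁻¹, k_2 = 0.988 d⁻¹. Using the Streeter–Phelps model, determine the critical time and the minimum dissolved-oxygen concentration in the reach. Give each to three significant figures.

t_c ≈ 0.935 d; minimum DO ≈ 7.28 mg/L

Mixed DO = (18.6×8.13 + 1.74×3.17)/(18.6+1.74) = 156.7/20.34 = 7.706 mg/L.
Mixed L₀ = (18.6×1.29 + 1.74×74.7)/(20.34) = 154.0/20.34 = 7.570 mg/L.
Initial deficit D₀ = C_s − DO₀ = 9.17 − 7.706 = 1.464 mg/L.
t_c = (1/0.6490) ln[(0.988/0.339)(1 − 1.464×0.6490/(0.339×7.570))] = 1.541 × ln(1.835) = 0.9355 d.
D_c = (0.339/0.988) × 7.570 × e^(−0.339×0.9355) = 0.3431 × 7.570 × 0.7282 = 1.892 mg/L.
Minimum DO = 9.17 − 1.892 = 7.278 mg/L.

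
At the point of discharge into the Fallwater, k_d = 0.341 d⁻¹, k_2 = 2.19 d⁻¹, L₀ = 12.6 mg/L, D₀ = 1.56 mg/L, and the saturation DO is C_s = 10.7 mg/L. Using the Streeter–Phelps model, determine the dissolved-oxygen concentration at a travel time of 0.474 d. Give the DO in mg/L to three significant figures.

DO ≈ 8.99 mg/L

k_d L₀/(k_2−k_d) = 0.341×12.6/(2.19−0.341) = 4.297/1.849 = 2.324 mg/L.
e^(−k_d t) = e^(−0.341×0.4740) = 0.8508; e^(−k_2 t) = e^(−2.19×0.4740) = 0.3541.
D = 2.324 × (0.8508 − 0.3541) + 1.56 × 0.3541 = 1.154 + 0.5525 = 1.706 mg/L.
DO = C_s − D = 10.7 − 1.706 = 8.994 mg/L.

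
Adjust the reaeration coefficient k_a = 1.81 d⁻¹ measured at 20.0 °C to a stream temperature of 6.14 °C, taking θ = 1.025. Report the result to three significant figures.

k_a(T₂) = k_a(T₁) · θ^(T₂−T₁) = 1.81 × 1.025^(6.14−20.0)
= 1.81 × 1.025^-13.9 = 1.81 × 0.7102 = 1.285 d⁻¹.

k_a ≈ 1.29 d⁻¹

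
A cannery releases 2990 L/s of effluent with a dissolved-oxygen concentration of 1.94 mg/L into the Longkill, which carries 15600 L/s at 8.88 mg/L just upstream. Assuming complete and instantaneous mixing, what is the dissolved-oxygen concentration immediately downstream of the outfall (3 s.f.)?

7.76 mg/L

Flow-weighted mixing: C = (Q_r C_r + Q_w C_w)/(Q_r + Q_w)
= (15600×8.88 + 2990×1.94)/(15600 + 2990) = 144300/18590 = 7.764 mg/L.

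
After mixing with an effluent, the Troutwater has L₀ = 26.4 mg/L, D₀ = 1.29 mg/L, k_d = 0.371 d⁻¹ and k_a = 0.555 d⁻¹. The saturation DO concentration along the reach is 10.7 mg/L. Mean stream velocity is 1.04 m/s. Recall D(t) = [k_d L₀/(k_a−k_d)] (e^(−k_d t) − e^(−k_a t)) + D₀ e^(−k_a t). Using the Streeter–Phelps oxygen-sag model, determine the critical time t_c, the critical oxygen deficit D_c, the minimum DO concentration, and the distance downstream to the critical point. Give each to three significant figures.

t_c ≈ 2.06 d; D_c ≈ 8.23 mg/L; min DO ≈ 2.47 mg/L; x_c ≈ 185 km

t_c = [1/(k_a−k_d)] ln[(k_a/k_d)(1 − D₀(k_a−k_d)/(k_d L₀))]
= [1/(0.555−0.371)] ln[(0.555/0.371)(1 − 1.29×0.1840/(0.371×26.4))]
= (1/0.1840) ln[1.496 × 0.9758] = 5.435 × ln(1.460) = 5.435 × 0.3782 = 2.056 d.
L(t_c) = L₀ e^(−k_d t_c) = 26.4 × 0.4664 = 12.31 mg/L, and at the critical point k_a D_c = k_d L, so D_c = (0.371/0.555) × 12.31 = 8.231 mg/L.
Minimum DO = C_s − D_c = 10.7 − 8.231 = 2.469 mg/L.
x_c = v t_c = 1.04 m/s × 2.056 d × 86400 s/d = 184700 m ≈ 185 km.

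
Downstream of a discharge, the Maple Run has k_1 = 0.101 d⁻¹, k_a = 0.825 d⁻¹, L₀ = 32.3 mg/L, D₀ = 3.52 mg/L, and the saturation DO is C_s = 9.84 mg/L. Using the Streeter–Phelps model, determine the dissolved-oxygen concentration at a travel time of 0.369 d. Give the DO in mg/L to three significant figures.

DO ≈ 6.23 mg/L

k_1 L₀/(k_a−k_1) = 0.101×32.3/(0.825−0.101) = 3.262/0.7240 = 4.506 mg/L.
e^(−k_1 t) = e^(−0.101×0.3690) = 0.9634; e^(−k_a t) = e^(−0.825×0.3690) = 0.7375.
D = 4.506 × (0.9634 − 0.7375) + 3.52 × 0.7375 = 1.018 + 2.596 = 3.614 mg/L.
DO = C_s − D = 9.84 − 3.614 = 6.226 mg/L.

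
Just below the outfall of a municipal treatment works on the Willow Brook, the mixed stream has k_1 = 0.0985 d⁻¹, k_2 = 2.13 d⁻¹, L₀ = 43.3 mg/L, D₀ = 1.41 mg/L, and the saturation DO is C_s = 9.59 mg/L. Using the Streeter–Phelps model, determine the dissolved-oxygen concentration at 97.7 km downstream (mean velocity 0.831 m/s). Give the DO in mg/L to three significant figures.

Travel time t = x/v = 97.7 km / (0.831 m/s) = 97700 m / 0.831 m/s = 117600 s = 1.361 d.
k_1 L₀/(k_2−k_1) = 0.0985×43.3/(2.13−0.0985) = 4.265/2.031 = 2.099 mg/L.
e^(−k_1 t) = e^(−0.0985×1.361) = 0.8746; e^(−k_2 t) = e^(−2.13×1.361) = 0.05511.
D = 2.099 × (0.8746 − 0.05511) + 1.41 × 0.05511 = 1.720 + 0.07771 = 1.798 mg/L.
DO = C_s − D = 9.59 − 1.798 = 7.792 mg/L.

DO ≈ 7.79 mg/L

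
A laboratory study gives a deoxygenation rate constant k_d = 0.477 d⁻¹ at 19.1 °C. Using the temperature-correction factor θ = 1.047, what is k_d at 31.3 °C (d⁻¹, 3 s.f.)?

k_d ≈ 0.835 d⁻¹

k_d(T₂) = k_d(T₁) · θ^(T₂−T₁) = 0.477 × 1.047^(31.3−19.1)
= 0.477 × 1.047^12.2 = 0.477 × 1.751 = 0.8353 d⁻¹.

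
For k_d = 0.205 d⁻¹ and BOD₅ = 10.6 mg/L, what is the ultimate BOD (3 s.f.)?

BOD₅ = L₀(1 − e^(−5k_d)) ⇒ L₀ = BOD₅ / (1 − e^(−5×0.205))
= 10.6 / (1 − 0.3588) = 10.6 / 0.6412 = 16.53 mg/L.

L₀ ≈ 16.5 mg/L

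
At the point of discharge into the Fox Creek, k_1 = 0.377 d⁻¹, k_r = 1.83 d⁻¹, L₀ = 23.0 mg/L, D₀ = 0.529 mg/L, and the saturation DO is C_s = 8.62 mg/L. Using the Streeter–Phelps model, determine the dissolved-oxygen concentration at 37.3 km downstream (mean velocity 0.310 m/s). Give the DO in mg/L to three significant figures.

Travel time t = x/v = 37.3 km / (0.310 m/s) = 37300 m / 0.310 m/s = 120300 s = 1.393 d.
k_1 L₀/(k_r−k_1) = 0.377×23.0/(1.83−0.377) = 8.671/1.453 = 5.968 mg/L.
e^(−k_1 t) = e^(−0.377×1.393) = 0.5915; e^(−k_r t) = e^(−1.83×1.393) = 0.07820.
D = 5.968 × (0.5915 − 0.07820) + 0.529 × 0.07820 = 3.063 + 0.04137 = 3.105 mg/L.
DO = C_s − D = 8.62 − 3.105 = 5.515 mg/L.

DO ≈ 5.52 mg/L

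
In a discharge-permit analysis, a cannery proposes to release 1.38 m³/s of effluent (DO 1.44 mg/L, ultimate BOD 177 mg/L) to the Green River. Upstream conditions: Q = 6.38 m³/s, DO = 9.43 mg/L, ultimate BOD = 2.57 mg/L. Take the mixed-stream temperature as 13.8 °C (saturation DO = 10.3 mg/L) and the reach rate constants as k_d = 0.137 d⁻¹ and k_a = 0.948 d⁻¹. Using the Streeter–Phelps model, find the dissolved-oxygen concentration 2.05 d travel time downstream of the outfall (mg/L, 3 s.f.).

Mixed DO = (6.38×9.43 + 1.38×1.44)/(6.38+1.38) = 62.15/7.760 = 8.009 mg/L.
Mixed L₀ = (6.38×2.57 + 1.38×177)/(7.760) = 260.7/7.760 = 33.59 mg/L.
Initial deficit D₀ = C_s − DO₀ = 10.3 − 8.009 = 2.291 mg/L.
D(2.05) = [0.137×33.59/(0.948−0.137)](e^(−0.137×2.05) − e^(−0.948×2.05)) + 2.291 e^(−0.948×2.05)
= 5.674 × (0.7551 − 0.1432) + 2.291 × 0.1432 = 3.800 mg/L.
DO = 10.3 − 3.800 = 6.500 mg/L.

DO ≈ 6.50 mg/L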